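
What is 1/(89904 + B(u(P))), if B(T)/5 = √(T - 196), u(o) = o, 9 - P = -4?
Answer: 29968/2694244597 - 5*I*√183/8082733791 ≈ 1.1123e-5 - 8.3683e-9*I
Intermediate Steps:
P = 13 (P = 9 - 1*(-4) = 9 + 4 = 13)
B(T) = 5*√(-196 + T) (B(T) = 5*√(T - 196) = 5*√(-196 + T))
1/(89904 + B(u(P))) = 1/(89904 + 5*√(-196 + 13)) = 1/(89904 + 5*√(-183)) = 1/(89904 + 5*(I*√183)) = 1/(89904 + 5*I*√183)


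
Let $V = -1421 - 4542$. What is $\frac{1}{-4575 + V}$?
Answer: $- \frac{1}{10538} \approx -9.4895 \cdot 10^{-5}$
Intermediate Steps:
$V = -5963$
$\frac{1}{-4575 + V} = \frac{1}{-4575 - 5963} = \frac{1}{-10538} = - \frac{1}{10538}$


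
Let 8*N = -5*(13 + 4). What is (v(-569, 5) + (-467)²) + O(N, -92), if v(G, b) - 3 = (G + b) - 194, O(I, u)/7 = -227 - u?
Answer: 216389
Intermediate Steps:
N = -85/8 (N = (-5*(13 + 4))/8 = (-5*17)/8 = (⅛)*(-85) = -85/8 ≈ -10.625)
O(I, u) = -1589 - 7*u (O(I, u) = 7*(-227 - u) = -1589 - 7*u)
v(G, b) = -191 + G + b (v(G, b) = 3 + ((G + b) - 194) = 3 + (-194 + G + b) = -191 + G + b)
(v(-569, 5) + (-467)²) + O(N, -92) = ((-191 - 569 + 5) + (-467)²) + (-1589 - 7*(-92)) = (-755 + 218089) + (-1589 + 644) = 217334 - 945 = 216389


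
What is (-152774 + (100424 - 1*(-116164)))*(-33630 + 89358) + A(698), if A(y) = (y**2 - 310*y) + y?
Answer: 3556498114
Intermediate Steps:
A(y) = y**2 - 309*y
(-152774 + (100424 - 1*(-116164)))*(-33630 + 89358) + A(698) = (-152774 + (100424 - 1*(-116164)))*(-33630 + 89358) + 698*(-309 + 698) = (-152774 + (100424 + 116164))*55728 + 698*389 = (-152774 + 216588)*55728 + 271522 = 63814*55728 + 271522 = 3556226592 + 271522 = 3556498114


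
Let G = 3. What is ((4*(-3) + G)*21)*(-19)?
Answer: 3591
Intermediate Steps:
((4*(-3) + G)*21)*(-19) = ((4*(-3) + 3)*21)*(-19) = ((-12 + 3)*21)*(-19) = -9*21*(-19) = -189*(-19) = 3591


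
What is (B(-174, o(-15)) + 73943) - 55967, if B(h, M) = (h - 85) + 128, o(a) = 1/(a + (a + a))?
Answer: 17845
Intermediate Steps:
o(a) = 1/(3*a) (o(a) = 1/(a + 2*a) = 1/(3*a))
B(h, M) = 43 + h (B(h, M) = (-85 + h) + 128 = 43 + h)
(B(-174, o(-15)) + 73943) - 55967 = ((43 - 174) + 73943) - 55967 = (-131 + 73943) - 55967 = 73812 - 55967 = 17845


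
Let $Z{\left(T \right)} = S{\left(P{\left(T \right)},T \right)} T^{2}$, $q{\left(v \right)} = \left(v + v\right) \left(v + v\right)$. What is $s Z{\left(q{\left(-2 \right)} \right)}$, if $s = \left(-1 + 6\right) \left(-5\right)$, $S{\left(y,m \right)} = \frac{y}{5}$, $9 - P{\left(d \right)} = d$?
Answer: $8960$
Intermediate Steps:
$P{\left(d \right)} = 9 - d$
$q{\left(v \right)} = 4 v^{2}$ ($q{\left(v \right)} = 2 v 2 v = 4 v^{2}$)
$S{\left(y,m \right)} = \frac{y}{5}$ ($S{\left(y,m \right)} = y \frac{1}{5} = \frac{y}{5}$)
$Z{\left(T \right)} = T^{2} \left(\frac{9}{5} - \frac{T}{5}\right)$ ($Z{\left(T \right)} = \frac{9 - T}{5} T^{2} = \left(\frac{9}{5} - \frac{T}{5}\right) T^{2} = T^{2} \left(\frac{9}{5} - \frac{T}{5}\right)$)
$s = -25$ ($s = 5 \left(-5\right) = -25$)
$s Z{\left(q{\left(-2 \right)} \right)} = - 25 \frac{\left(4 \left(-2\right)^{2}\right)^{2} \left(9 - 4 \left(-2\right)^{2}\right)}{5} = - 25 \frac{\left(4 \cdot 4\right)^{2} \left(9 - 4 \cdot 4\right)}{5} = - 25 \frac{16^{2} \left(9 - 16\right)}{5} = - 25 \cdot \frac{1}{5} \cdot 256 \left(9 - 16\right) = - 25 \cdot \frac{1}{5} \cdot 256 \left(-7\right) = \left(-25\right) \left(- \frac{1792}{5}\right) = 8960$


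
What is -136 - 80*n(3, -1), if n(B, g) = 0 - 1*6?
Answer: 344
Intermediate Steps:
n(B, g) = -6 (n(B, g) = 0 - 6 = -6)
-136 - 80*n(3, -1) = -136 - 80*(-6) = -136 + 480 = 344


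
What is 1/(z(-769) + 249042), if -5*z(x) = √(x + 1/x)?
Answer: 2393916225/596185684802131 + 5*I*√454757378/1192371369604262 ≈ 4.0154e-6 + 8.9423e-11*I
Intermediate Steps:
z(x) = -√(x + 1/x)/5
1/(z(-769) + 249042) = 1/(-√(-769 + 1/(-769))/5 + 249042) = 1/(-√(-769 - 1/769)/5 + 249042) = 1/(-I*√454757378/3845 + 249042) = 1/(249042 - I*√454757378/3845)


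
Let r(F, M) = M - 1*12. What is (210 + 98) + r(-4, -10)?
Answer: 286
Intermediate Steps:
r(F, M) = -12 + M (r(F, M) = M - 12 = -12 + M)
(210 + 98) + r(-4, -10) = (210 + 98) + (-12 - 10) = 308 - 22 = 286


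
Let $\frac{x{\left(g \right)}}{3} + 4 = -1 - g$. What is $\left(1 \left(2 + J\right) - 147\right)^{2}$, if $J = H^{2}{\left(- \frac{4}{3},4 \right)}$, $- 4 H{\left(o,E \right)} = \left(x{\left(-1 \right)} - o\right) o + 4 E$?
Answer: $\frac{50708641}{6561} \approx 7728.8$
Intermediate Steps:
$x{\left(g \right)} = -15 - 3 g$ ($x{\left(g \right)} = -12 + 3 \left(-1 - g\right) = -12 - \left(3 + 3 g\right) = -15 - 3 g$)
$H{\left(o,E \right)} = - E - \frac{o \left(-12 - o\right)}{4}$ ($H{\left(o,E \right)} = - \frac{\left(\left(-15 - -3\right) - o\right) o + 4 E}{4} = - \frac{\left(\left(-15 + 3\right) - o\right) o + 4 E}{4} = - \frac{\left(-12 - o\right) o + 4 E}{4} = - \frac{o \left(-12 - o\right) + 4 E}{4} = - \frac{4 E + o \left(-12 - o\right)}{4} = - E - \frac{o \left(-12 - o\right)}{4}$)
$J = \frac{4624}{81}$ ($J = \left(\left(-1\right) 4 + 3 \left(- \frac{4}{3}\right) + \frac{\left(- \frac{4}{3}\right)^{2}}{4}\right)^{2} = \left(-4 + 3 \left(\left(-4\right) \frac{1}{3}\right) + \frac{\left(\left(-4\right) \frac{1}{3}\right)^{2}}{4}\right)^{2} = \left(-4 + 3 \left(- \frac{4}{3}\right) + \frac{\left(- \frac{4}{3}\right)^{2}}{4}\right)^{2} = \left(-4 - 4 + \frac{1}{4} \cdot \frac{16}{9}\right)^{2} = \left(-4 - 4 + \frac{4}{9}\right)^{2} = \left(- \frac{68}{9}\right)^{2} = \frac{4624}{81} \approx 57.086$)
$\left(1 \left(2 + J\right) - 147\right)^{2} = \left(1 \left(2 + \frac{4624}{81}\right) - 147\right)^{2} = \left(1 \cdot \frac{4786}{81} - 147\right)^{2} = \left(\frac{4786}{81} - 147\right)^{2} = \left(- \frac{7121}{81}\right)^{2} = \frac{50708641}{6561}$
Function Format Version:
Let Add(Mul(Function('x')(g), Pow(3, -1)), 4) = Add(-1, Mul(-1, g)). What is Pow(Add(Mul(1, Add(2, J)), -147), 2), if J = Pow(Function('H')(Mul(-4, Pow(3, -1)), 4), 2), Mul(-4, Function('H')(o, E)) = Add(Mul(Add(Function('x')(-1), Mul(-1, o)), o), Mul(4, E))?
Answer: Rational(50708641, 6561) ≈ 7728.8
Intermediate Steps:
Function('x')(g) = Add(-15, Mul(-3, g)) (Function('x')(g) = Add(-12, Mul(3, Add(-1, Mul(-1, g)))) = Add(-12, Add(-3, Mul(-3, g))) = Add(-15, Mul(-3, g)))
Function('H')(o, E) = Add(Mul(-1, E), Mul(Rational(-1, 4), o, Add(-12, Mul(-1, o)))) (Function('H')(o, E) = Mul(Rational(-1, 4), Add(Mul(Add(Add(-15, Mul(-3, -1)), Mul(-1, o)), o), Mul(4, E))) = Mul(Rational(-1, 4), Add(Mul(Add(Add(-15, 3), Mul(-1, o)), o), Mul(4, E))) = Mul(Rational(-1, 4), Add(Mul(Add(-12, Mul(-1, o)), o), Mul(4, E))) = Mul(Rational(-1, 4), Add(Mul(o, Add(-12, Mul(-1, o))), Mul(4, E))) = Mul(Rational(-1, 4), Add(Mul(4, E), Mul(o, Add(-12, Mul(-1, o))))) = Add(Mul(-1, E), Mul(Rational(-1, 4), o, Add(-12, Mul(-1, o)))))
J = Rational(4624, 81) (J = Pow(Add(Mul(-1, 4), Mul(3, Mul(-4, Pow(3, -1))), Mul(Rational(1, 4), Pow(Mul(-4, Pow(3, -1)), 2))), 2) = Pow(Add(-4, Mul(3, Mul(-4, Rational(1, 3))), Mul(Rational(1, 4), Pow(Mul(-4, Rational(1, 3)), 2))), 2) = Pow(Add(-4, Mul(3, Rational(-4, 3)), Mul(Rational(1, 4), Pow(Rational(-4, 3), 2))), 2) = Pow(Add(-4, -4, Mul(Rational(1, 4), Rational(16, 9))), 2) = Pow(Add(-4, -4, Rational(4, 9)), 2) = Pow(Rational(-68, 9), 2) = Rational(4624, 81) ≈ 57.086)
Pow(Add(Mul(1, Add(2, J)), -147), 2) = Pow(Add(Mul(1, Add(2, Rational(4624, 81))), -147), 2) = Pow(Add(Mul(1, Rational(4786, 81)), -147), 2) = Pow(Add(Rational(4786, 81), -147), 2) = Pow(Rational(-7121, 81), 2) = Rational(50708641, 6561)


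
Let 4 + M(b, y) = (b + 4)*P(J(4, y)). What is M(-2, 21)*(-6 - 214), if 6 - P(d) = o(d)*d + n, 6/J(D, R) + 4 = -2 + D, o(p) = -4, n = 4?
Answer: 5280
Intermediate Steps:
J(D, R) = 6/(-6 + D) (J(D, R) = 6/(-4 + (-2 + D)) = 6/(-6 + D))
P(d) = 2 + 4*d (P(d) = 6 - (-4*d + 4) = 6 - (4 - 4*d) = 6 + (-4 + 4*d) = 2 + 4*d)
M(b, y) = -44 - 10*b (M(b, y) = -4 + (b + 4)*(2 + 4*(6/(-6 + 4))) = -4 + (4 + b)*(2 + 4*(6/(-2))) = -4 + (4 + b)*(2 + 4*(6*(-½))) = -4 + (4 + b)*(2 + 4*(-3)) = -4 + (4 + b)*(2 - 12) = -4 + (4 + b)*(-10) = -4 + (-40 - 10*b) = -44 - 10*b)
M(-2, 21)*(-6 - 214) = (-44 - 10*(-2))*(-6 - 214) = (-44 + 20)*(-220) = -24*(-220) = 5280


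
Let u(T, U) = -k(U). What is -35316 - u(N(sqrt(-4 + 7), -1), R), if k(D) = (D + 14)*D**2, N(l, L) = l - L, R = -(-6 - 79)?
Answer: 679959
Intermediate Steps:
R = 85 (R = -1*(-85) = 85)
k(D) = D**2*(14 + D) (k(D) = (14 + D)*D**2 = D**2*(14 + D))
u(T, U) = -U**2*(14 + U)
-35316 - u(N(sqrt(-4 + 7), -1), R) = -35316 - 85**2*(-14 - 1*85) = -35316 - 7225*(-14 - 85) = -35316 - 7225*(-99) = -35316 - 1*(-715275) = -35316 + 715275 = 679959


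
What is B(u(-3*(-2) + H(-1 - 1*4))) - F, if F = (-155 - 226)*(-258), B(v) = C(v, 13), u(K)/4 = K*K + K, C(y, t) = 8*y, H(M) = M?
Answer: -98234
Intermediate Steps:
u(K) = 4*K + 4*K² (u(K) = 4*(K*K + K) = 4*(K² + K) = 4*(K + K²) = 4*K + 4*K²)
B(v) = 8*v
F = 98298 (F = -381*(-258) = 98298)
B(u(-3*(-2) + H(-1 - 1*4))) - F = 8*(4*(-3*(-2) + (-1 - 1*4))*(1 + (-3*(-2) + (-1 - 1*4)))) - 1*98298 = 8*(4*(6 + (-1 - 4))*(1 + (6 + (-1 - 4)))) - 98298 = 8*(4*(6 - 5)*(1 + (6 - 5))) - 98298 = 8*(4*1*(1 + 1)) - 98298 = 8*(4*1*2) - 98298 = 8*8 - 98298 = 64 - 98298 = -98234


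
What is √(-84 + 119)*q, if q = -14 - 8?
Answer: -22*√35 ≈ -130.15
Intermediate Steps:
q = -22
√(-84 + 119)*q = √(-84 + 119)*(-22) = √35*(-22) = -22*√35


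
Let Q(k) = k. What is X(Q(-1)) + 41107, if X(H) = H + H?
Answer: 41105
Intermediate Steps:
X(H) = 2*H
X(Q(-1)) + 41107 = 2*(-1) + 41107 = -2 + 41107 = 41105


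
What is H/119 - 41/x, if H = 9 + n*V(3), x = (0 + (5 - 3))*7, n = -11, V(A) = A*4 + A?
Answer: -1009/238 ≈ -4.2395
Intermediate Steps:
V(A) = 5*A (V(A) = 4*A + A = 5*A)
x = 14 (x = (0 + 2)*7 = 2*7 = 14)
H = -156 (H = 9 - 55*3 = 9 - 11*15 = 9 - 165 = -156)
H/119 - 41/x = -156/119 - 41/14 = -1009/238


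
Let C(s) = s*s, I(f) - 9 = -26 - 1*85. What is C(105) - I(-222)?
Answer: 11127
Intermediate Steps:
I(f) = -102 (I(f) = 9 + (-26 - 1*85) = 9 + (-26 - 85) = 9 - 111 = -102)
C(s) = s²
C(105) - I(-222) = 105² - 1*(-102) = 11025 + 102 = 11127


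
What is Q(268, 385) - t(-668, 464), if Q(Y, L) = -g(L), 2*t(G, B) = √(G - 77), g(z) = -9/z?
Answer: 9/385 - I*√745/2 ≈ 0.023377 - 13.647*I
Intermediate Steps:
t(G, B) = √(-77 + G)/2 (t(G, B) = √(G - 77)/2 = √(-77 + G)/2)
Q(Y, L) = 9/L (Q(Y, L) = -(-9)/L = 9/L)
Q(268, 385) - t(-668, 464) = 9/385 - √(-77 - 668)/2 = 9*(1/385) - √(-745)/2 = 9/385 - I*√745/2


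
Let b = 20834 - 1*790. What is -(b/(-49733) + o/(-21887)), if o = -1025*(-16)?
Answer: 1254324228/1088506171 ≈ 1.1523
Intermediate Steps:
o = 16400
b = 20044 (b = 20834 - 790 = 20044)
-(b/(-49733) + o/(-21887)) = -(20044/(-49733) + 16400/(-21887)) = -(20044*(-1/49733) + 16400*(-1/21887)) = -(-20044/49733 - 16400/21887) = -1*(-1254324228/1088506171) = 1254324228/1088506171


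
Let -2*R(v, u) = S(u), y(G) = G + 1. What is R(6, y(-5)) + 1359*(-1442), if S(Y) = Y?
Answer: -1959676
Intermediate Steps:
y(G) = 1 + G
R(v, u) = -u/2
R(6, y(-5)) + 1359*(-1442) = -(1 - 5)/2 + 1359*(-1442) = -1/2*(-4) - 1959678 = 2 - 1959678 = -1959676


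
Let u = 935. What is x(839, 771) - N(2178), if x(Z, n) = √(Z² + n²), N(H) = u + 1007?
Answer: -1942 + √1298362 ≈ -802.54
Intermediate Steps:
N(H) = 1942 (N(H) = 935 + 1007 = 1942)
x(839, 771) - N(2178) = √(839² + 771²) - 1*1942 = √(703921 + 594441) - 1942 = √1298362 - 1942 = -1942 + √1298362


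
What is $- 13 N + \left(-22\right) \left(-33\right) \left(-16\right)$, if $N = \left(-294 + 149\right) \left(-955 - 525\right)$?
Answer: $-2801416$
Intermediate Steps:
$N = 214600$ ($N = \left(-145\right) \left(-1480\right) = 214600$)
$- 13 N + \left(-22\right) \left(-33\right) \left(-16\right) = \left(-13\right) 214600 + \left(-22\right) \left(-33\right) \left(-16\right) = -2789800 + 726 \left(-16\right) = -2789800 - 11616 = -2801416$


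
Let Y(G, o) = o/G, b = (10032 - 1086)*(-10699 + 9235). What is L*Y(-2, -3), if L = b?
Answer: -19645416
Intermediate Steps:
b = -13096944 (b = 8946*(-1464) = -13096944)
L = -13096944
L*Y(-2, -3) = -(-39290832)/(-2) = -(-39290832)*(-1)/2 = -13096944*3/2 = -19645416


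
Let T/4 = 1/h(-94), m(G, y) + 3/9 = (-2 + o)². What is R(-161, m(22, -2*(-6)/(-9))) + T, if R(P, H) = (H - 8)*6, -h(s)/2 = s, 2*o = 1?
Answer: -3429/94 ≈ -36.479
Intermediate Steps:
o = ½ (o = (½)*1 = ½ ≈ 0.50000)
h(s) = -2*s
m(G, y) = 23/12 (m(G, y) = -⅓ + (-2 + ½)² = -⅓ + (-3/2)² = -⅓ + 9/4 = 23/12)
T = 1/47 (T = 4/((-2*(-94))) = 4/188 = 4*(1/188) = 1/47 ≈ 0.021277)
R(P, H) = -48 + 6*H (R(P, H) = (-8 + H)*6 = -48 + 6*H)
R(-161, m(22, -2*(-6)/(-9))) + T = (-48 + 6*(23/12)) + 1/47 = (-48 + 23/2) + 1/47 = -73/2 + 1/47 = -3429/94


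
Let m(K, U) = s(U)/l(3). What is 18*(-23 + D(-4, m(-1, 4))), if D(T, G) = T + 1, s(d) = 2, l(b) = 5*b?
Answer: -468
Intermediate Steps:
m(K, U) = 2/15 (m(K, U) = 2/((5*3)) = 2/15)
D(T, G) = 1 + T
18*(-23 + D(-4, m(-1, 4))) = 18*(-23 + (1 - 4)) = 18*(-23 - 3) = 18*(-26) = -468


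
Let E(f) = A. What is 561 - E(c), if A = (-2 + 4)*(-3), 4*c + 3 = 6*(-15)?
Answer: 567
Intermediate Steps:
c = -93/4 (c = -¾ + (6*(-15))/4 = -¾ + (¼)*(-90) = -¾ - 45/2 = -93/4 ≈ -23.250)
A = -6 (A = 2*(-3) = -6)
E(f) = -6
561 - E(c) = 561 - 1*(-6) = 561 + 6 = 567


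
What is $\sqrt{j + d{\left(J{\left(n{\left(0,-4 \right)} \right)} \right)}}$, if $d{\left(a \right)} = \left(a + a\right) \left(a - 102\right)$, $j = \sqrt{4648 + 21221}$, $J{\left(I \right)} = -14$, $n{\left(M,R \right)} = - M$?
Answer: $\sqrt{3248 + \sqrt{25869}} \approx 58.385$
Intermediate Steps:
$j = \sqrt{25869} \approx 160.84$
$d{\left(a \right)} = 2 a \left(-102 + a\right)$
$\sqrt{j + d{\left(J{\left(n{\left(0,-4 \right)} \right)} \right)}} = \sqrt{\sqrt{25869} + 2 \left(-14\right) \left(-102 - 14\right)} = \sqrt{\sqrt{25869} + 2 \left(-14\right) \left(-116\right)} = \sqrt{\sqrt{25869} + 3248} = \sqrt{3248 + \sqrt{25869}}$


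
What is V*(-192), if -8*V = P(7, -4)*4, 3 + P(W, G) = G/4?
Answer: -384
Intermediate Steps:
P(W, G) = -3 + G/4
V = 2 (V = -(-3 + (1/4)*(-4))*4/8 = -(-3 - 1)*4/8 = -(-1)*4/2 = -1/8*(-16) = 2)
V*(-192) = 2*(-192) = -384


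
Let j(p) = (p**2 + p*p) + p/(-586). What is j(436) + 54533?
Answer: 127374207/293 ≈ 4.3472e+5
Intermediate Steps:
j(p) = 2*p**2 - p/586 (j(p) = (p**2 + p**2) + p*(-1/586) = 2*p**2 - p/586)
j(436) + 54533 = (1/586)*436*(-1 + 1172*436) + 54533 = (1/586)*436*(-1 + 510992) + 54533 = (1/586)*436*510991 + 54533 = 111396038/293 + 54533 = 127374207/293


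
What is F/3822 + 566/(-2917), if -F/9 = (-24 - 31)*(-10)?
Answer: -2767067/1858129 ≈ -1.4892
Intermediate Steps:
F = -4950 (F = -9*(-24 - 31)*(-10) = -(-495)*(-10) = -9*550 = -4950)
F/3822 + 566/(-2917) = -4950/3822 + 566/(-2917) = -4950*1/3822 + 566*(-1/2917) = -825/637 - 566/2917 = -2767067/1858129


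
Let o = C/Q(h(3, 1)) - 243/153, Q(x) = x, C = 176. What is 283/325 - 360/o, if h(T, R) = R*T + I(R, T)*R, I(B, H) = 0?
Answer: -5143187/946075 ≈ -5.4363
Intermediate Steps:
h(T, R) = R*T (h(T, R) = R*T + 0*R = R*T + 0 = R*T)
o = 2911/51 (o = 176/((1*3)) - 243/153 = 176/3 - 243*1/153 = 176*(1/3) - 27/17 = 176/3 - 27/17 = 2911/51 ≈ 57.078)
283/325 - 360/o = 283/325 - 360/2911/51 = 283*(1/325) - 360*51/2911 = 283/325 - 18360/2911 = -5143187/946075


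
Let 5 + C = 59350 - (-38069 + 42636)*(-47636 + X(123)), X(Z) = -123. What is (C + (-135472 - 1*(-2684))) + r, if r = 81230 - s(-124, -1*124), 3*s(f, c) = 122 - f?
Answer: 218123058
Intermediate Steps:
s(f, c) = 122/3 - f/3 (s(f, c) = (122 - f)/3 = 122/3 - f/3)
r = 81148 (r = 81230 - (122/3 - ⅓*(-124)) = 81230 - (122/3 + 124/3) = 81230 - 1*82 = 81230 - 82 = 81148)
C = 218174698 (C = -5 + (59350 - (-38069 + 42636)*(-47636 - 123)) = -5 + (59350 - 4567*(-47759)) = -5 + (59350 - 1*(-218115353)) = -5 + (59350 + 218115353) = -5 + 218174703 = 218174698)
(C + (-135472 - 1*(-2684))) + r = (218174698 + (-135472 - 1*(-2684))) + 81148 = (218174698 + (-135472 + 2684)) + 81148 = (218174698 - 132788) + 81148 = 218041910 + 81148 = 218123058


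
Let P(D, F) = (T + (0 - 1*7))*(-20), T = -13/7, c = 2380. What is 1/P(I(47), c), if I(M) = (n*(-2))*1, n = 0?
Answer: 7/1240 ≈ 0.0056452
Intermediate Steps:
T = -13/7 (T = -13*1/7 = -13/7 ≈ -1.8571)
I(M) = 0 (I(M) = (0*(-2))*1 = 0*1 = 0)
P(D, F) = 1240/7 (P(D, F) = (-13/7 + (0 - 1*7))*(-20) = (-13/7 + (0 - 7))*(-20) = (-13/7 - 7)*(-20) = -62/7*(-20) = 1240/7)
1/P(I(47), c) = 1/(1240/7) = 7/1240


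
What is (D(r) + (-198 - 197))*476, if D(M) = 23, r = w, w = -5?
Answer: -177072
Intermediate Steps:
r = -5
(D(r) + (-198 - 197))*476 = (23 + (-198 - 197))*476 = (23 - 395)*476 = -372*476 = -177072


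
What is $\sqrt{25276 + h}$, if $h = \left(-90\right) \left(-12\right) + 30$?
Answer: $\sqrt{26386} \approx 162.44$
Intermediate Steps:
$h = 1110$ ($h = 1080 + 30 = 1110$)
$\sqrt{25276 + h} = \sqrt{25276 + 1110} = \sqrt{26386}$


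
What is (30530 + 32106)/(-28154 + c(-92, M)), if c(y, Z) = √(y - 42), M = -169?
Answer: -881726972/396323925 - 31318*I*√134/396323925 ≈ -2.2248 - 0.00091474*I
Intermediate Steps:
c(y, Z) = √(-42 + y)
(30530 + 32106)/(-28154 + c(-92, M)) = (30530 + 32106)/(-28154 + √(-42 - 92)) = 62636/(-28154 + √(-134)) = 62636/(-28154 + I*√134)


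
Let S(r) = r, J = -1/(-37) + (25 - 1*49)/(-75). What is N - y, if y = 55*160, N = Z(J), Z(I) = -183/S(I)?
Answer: -998025/107 ≈ -9327.3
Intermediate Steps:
J = 321/925 (J = -1*(-1/37) + (25 - 49)*(-1/75) = 1/37 - 24*(-1/75) = 1/37 + 8/25 = 321/925 ≈ 0.34703)
Z(I) = -183/I
N = -56425/107 (N = -183/321/925 = -183*925/321 = -56425/107 ≈ -527.34)
y = 8800
N - y = -56425/107 - 1*8800 = -56425/107 - 8800 = -998025/107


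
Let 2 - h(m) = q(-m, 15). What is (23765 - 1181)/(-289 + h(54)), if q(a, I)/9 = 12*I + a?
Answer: -22584/1421 ≈ -15.893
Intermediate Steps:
q(a, I) = 9*a + 108*I (q(a, I) = 9*(12*I + a) = 9*(a + 12*I) = 9*a + 108*I)
h(m) = -1618 + 9*m (h(m) = 2 - (9*(-m) + 108*15) = 2 - (-9*m + 1620) = 2 - (1620 - 9*m) = 2 + (-1620 + 9*m) = -1618 + 9*m)
(23765 - 1181)/(-289 + h(54)) = (23765 - 1181)/(-289 + (-1618 + 9*54)) = 22584/(-289 + (-1618 + 486)) = 22584/(-289 - 1132) = 22584/(-1421) = 22584*(-1/1421) = -22584/1421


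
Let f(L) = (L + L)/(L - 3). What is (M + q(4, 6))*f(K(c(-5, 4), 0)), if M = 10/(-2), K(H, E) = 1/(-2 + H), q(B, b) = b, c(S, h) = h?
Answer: -⅖ ≈ -0.40000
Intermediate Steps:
M = -5 (M = 10*(-½) = -5)
f(L) = 2*L/(-3 + L) (f(L) = (2*L)/(-3 + L) = 2*L/(-3 + L))
(M + q(4, 6))*f(K(c(-5, 4), 0)) = (-5 + 6)*(2/((-2 + 4)*(-3 + 1/(-2 + 4)))) = 1*(2/(2*(-3 + 1/2))) = 1*(2*(½)/(-3 + ½)) = 1*(2*(½)/(-5/2)) = 1*(2*(½)*(-⅖)) = 1*(-⅖) = -⅖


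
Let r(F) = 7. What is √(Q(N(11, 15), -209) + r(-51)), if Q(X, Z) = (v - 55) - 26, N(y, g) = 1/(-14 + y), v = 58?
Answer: 4*I ≈ 4.0*I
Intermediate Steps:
Q(X, Z) = -23 (Q(X, Z) = (58 - 55) - 26 = 3 - 26 = -23)
√(Q(N(11, 15), -209) + r(-51)) = √(-23 + 7) = √(-16) = 4*I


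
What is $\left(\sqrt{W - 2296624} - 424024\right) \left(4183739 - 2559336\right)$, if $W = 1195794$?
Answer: $-688785857672 + 1624403 i \sqrt{1100830} \approx -6.8879 \cdot 10^{11} + 1.7043 \cdot 10^{9} i$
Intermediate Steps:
$\left(\sqrt{W - 2296624} - 424024\right) \left(4183739 - 2559336\right) = \left(\sqrt{1195794 - 2296624} - 424024\right) \left(4183739 - 2559336\right) = \left(\sqrt{-1100830} - 424024\right) 1624403 = \left(i \sqrt{1100830} - 424024\right) 1624403 = \left(-424024 + i \sqrt{1100830}\right) 1624403 = -688785857672 + 1624403 i \sqrt{1100830}$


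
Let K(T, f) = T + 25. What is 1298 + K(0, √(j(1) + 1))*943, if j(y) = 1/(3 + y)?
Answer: 24873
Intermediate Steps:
K(T, f) = 25 + T
1298 + K(0, √(j(1) + 1))*943 = 1298 + (25 + 0)*943 = 1298 + 25*943 = 1298 + 23575 = 24873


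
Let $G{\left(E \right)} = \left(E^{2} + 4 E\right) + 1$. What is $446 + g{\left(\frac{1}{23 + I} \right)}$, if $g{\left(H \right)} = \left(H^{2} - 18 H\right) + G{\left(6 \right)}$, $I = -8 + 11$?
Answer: $\frac{342265}{676} \approx 506.31$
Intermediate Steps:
$G{\left(E \right)} = 1 + E^{2} + 4 E$
$I = 3$
$g{\left(H \right)} = 61 + H^{2} - 18 H$ ($g{\left(H \right)} = \left(H^{2} - 18 H\right) + \left(1 + 6^{2} + 4 \cdot 6\right) = \left(H^{2} - 18 H\right) + \left(1 + 36 + 24\right) = \left(H^{2} - 18 H\right) + 61 = 61 + H^{2} - 18 H$)
$446 + g{\left(\frac{1}{23 + I} \right)} = 446 + \left(61 + \left(\frac{1}{23 + 3}\right)^{2} - \frac{18}{23 + 3}\right) = 446 + \left(61 + \left(\frac{1}{26}\right)^{2} - \frac{18}{26}\right) = 446 + \left(61 + \left(\frac{1}{26}\right)^{2} - \frac{9}{13}\right) = 446 + \left(61 + \frac{1}{676} - \frac{9}{13}\right) = 446 + \frac{40769}{676} = \frac{342265}{676}$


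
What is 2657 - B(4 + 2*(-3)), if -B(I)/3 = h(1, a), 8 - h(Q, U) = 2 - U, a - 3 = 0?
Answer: 2684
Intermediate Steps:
a = 3 (a = 3 + 0 = 3)
h(Q, U) = 6 + U (h(Q, U) = 8 - (2 - U) = 8 + (-2 + U) = 6 + U)
B(I) = -27 (B(I) = -3*(6 + 3) = -3*9 = -27)
2657 - B(4 + 2*(-3)) = 2657 - 1*(-27) = 2657 + 27 = 2684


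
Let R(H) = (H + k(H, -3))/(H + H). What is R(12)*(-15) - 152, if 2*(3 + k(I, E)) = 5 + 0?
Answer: -2547/16 ≈ -159.19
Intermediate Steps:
k(I, E) = -½ (k(I, E) = -3 + (5 + 0)/2 = -3 + (½)*5 = -3 + 5/2 = -½)
R(H) = (-½ + H)/(2*H) (R(H) = (H - ½)/(H + H) = (-½ + H)/((2*H)) = (-½ + H)*(1/(2*H)) = (-½ + H)/(2*H))
R(12)*(-15) - 152 = ((¼)*(-1 + 2*12)/12)*(-15) - 152 = ((¼)*(1/12)*(-1 + 24))*(-15) - 152 = ((¼)*(1/12)*23)*(-15) - 152 = (23/48)*(-15) - 152 = -115/16 - 152 = -2547/16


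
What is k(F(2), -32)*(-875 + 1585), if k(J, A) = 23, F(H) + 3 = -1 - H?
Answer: 16330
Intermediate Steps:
F(H) = -4 - H (F(H) = -3 + (-1 - H) = -4 - H)
k(F(2), -32)*(-875 + 1585) = 23*(-875 + 1585) = 23*710 = 16330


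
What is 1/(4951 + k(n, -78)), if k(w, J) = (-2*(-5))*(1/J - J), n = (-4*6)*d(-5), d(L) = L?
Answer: 39/223504 ≈ 0.00017449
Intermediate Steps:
n = 120 (n = -4*6*(-5) = -24*(-5) = 120)
k(w, J) = -10*J + 10/J (k(w, J) = 10*(1/J - J) = -10*J + 10/J)
1/(4951 + k(n, -78)) = 1/(4951 + (-10*(-78) + 10/(-78))) = 1/(4951 + (780 + 10*(-1/78))) = 1/(4951 + (780 - 5/39)) = 1/(4951 + 30415/39) = 1/(223504/39) = 39/223504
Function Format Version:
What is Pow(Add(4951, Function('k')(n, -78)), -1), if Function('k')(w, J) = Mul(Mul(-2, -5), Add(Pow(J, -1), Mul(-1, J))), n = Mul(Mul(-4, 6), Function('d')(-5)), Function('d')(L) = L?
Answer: Rational(39, 223504) ≈ 0.00017449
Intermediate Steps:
n = 120 (n = Mul(Mul(-4, 6), -5) = Mul(-24, -5) = 120)
Function('k')(w, J) = Add(Mul(-10, J), Mul(10, Pow(J, -1))) (Function('k')(w, J) = Mul(10, Add(Pow(J, -1), Mul(-1, J))) = Add(Mul(-10, J), Mul(10, Pow(J, -1))))
Pow(Add(4951, Function('k')(n, -78)), -1) = Pow(Add(4951, Add(Mul(-10, -78), Mul(10, Pow(-78, -1)))), -1) = Pow(Add(4951, Add(780, Mul(10, Rational(-1, 78)))), -1) = Pow(Add(4951, Add(780, Rational(-5, 39))), -1) = Pow(Add(4951, Rational(30415, 39)), -1) = Pow(Rational(223504, 39), -1) = Rational(39, 223504)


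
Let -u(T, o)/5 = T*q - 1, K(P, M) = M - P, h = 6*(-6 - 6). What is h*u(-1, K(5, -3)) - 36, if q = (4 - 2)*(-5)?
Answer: 3204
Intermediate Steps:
h = -72 (h = 6*(-12) = -72)
q = -10 (q = 2*(-5) = -10)
u(T, o) = 5 + 50*T (u(T, o) = -5*(T*(-10) - 1) = -5*(-10*T - 1) = -5*(-1 - 10*T) = 5 + 50*T)
h*u(-1, K(5, -3)) - 36 = -72*(5 + 50*(-1)) - 36 = -72*(5 - 50) - 36 = -72*(-45) - 36 = 3240 - 36 = 3204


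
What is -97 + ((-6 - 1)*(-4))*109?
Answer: 2955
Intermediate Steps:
-97 + ((-6 - 1)*(-4))*109 = -97 - 7*(-4)*109 = -97 + 28*109 = -97 + 3052 = 2955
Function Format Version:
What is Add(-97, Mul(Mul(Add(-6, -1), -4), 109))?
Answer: 2955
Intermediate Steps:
Add(-97, Mul(Mul(Add(-6, -1), -4), 109)) = Add(-97, Mul(Mul(-7, -4), 109)) = Add(-97, Mul(28, 109)) = Add(-97, 3052) = 2955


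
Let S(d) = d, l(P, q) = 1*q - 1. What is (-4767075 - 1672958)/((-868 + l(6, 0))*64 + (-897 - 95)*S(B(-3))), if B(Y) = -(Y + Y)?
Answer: 6440033/61568 ≈ 104.60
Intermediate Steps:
B(Y) = -2*Y
l(P, q) = -1 + q (l(P, q) = q - 1 = -1 + q)
(-4767075 - 1672958)/((-868 + l(6, 0))*64 + (-897 - 95)*S(B(-3))) = (-4767075 - 1672958)/((-868 + (-1 + 0))*64 + (-897 - 95)*(-2*(-3))) = -6440033/((-868 - 1)*64 - 992*6) = -6440033/(-869*64 - 5952) = -6440033/(-55616 - 5952) = -6440033/(-61568) = -6440033*(-1/61568) = 6440033/61568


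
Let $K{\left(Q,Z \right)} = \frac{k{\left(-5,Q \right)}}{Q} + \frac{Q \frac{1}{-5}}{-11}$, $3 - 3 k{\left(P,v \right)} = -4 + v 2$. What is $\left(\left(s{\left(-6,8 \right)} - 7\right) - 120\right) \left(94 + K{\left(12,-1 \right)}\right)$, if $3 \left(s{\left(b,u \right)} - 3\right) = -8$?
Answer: $- \frac{3526723}{297} \approx -11874.0$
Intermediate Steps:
$s{\left(b,u \right)} = \frac{1}{3}$ ($s{\left(b,u \right)} = 3 + \frac{1}{3} \left(-8\right) = 3 - \frac{8}{3} = \frac{1}{3}$)
$k{\left(P,v \right)} = \frac{7}{3} - \frac{2 v}{3}$ ($k{\left(P,v \right)} = 1 - \frac{-4 + v 2}{3} = 1 - \frac{-4 + 2 v}{3} = 1 - \left(- \frac{4}{3} + \frac{2 v}{3}\right) = \frac{7}{3} - \frac{2 v}{3}$)
$K{\left(Q,Z \right)} = \frac{Q}{55} + \frac{\frac{7}{3} - \frac{2 Q}{3}}{Q}$ ($K{\left(Q,Z \right)} = \frac{\frac{7}{3} - \frac{2 Q}{3}}{Q} + \frac{Q \frac{1}{-5}}{-11} = \frac{\frac{7}{3} - \frac{2 Q}{3}}{Q} + Q \left(- \frac{1}{5}\right) \left(- \frac{1}{11}\right) = \frac{\frac{7}{3} - \frac{2 Q}{3}}{Q} + - \frac{Q}{5} \left(- \frac{1}{11}\right) = \frac{\frac{7}{3} - \frac{2 Q}{3}}{Q} + \frac{Q}{55} = \frac{Q}{55} + \frac{\frac{7}{3} - \frac{2 Q}{3}}{Q}$)
$\left(\left(s{\left(-6,8 \right)} - 7\right) - 120\right) \left(94 + K{\left(12,-1 \right)}\right) = \left(\left(\frac{1}{3} - 7\right) - 120\right) \left(94 + \left(- \frac{2}{3} + \frac{1}{55} \cdot 12 + \frac{7}{3 \cdot 12}\right)\right) = \left(- \frac{20}{3} - 120\right) \left(94 + \left(- \frac{2}{3} + \frac{12}{55} + \frac{7}{3} \cdot \frac{1}{12}\right)\right) = - \frac{380 \left(94 + \left(- \frac{2}{3} + \frac{12}{55} + \frac{7}{36}\right)\right)}{3} = - \frac{380 \left(94 - \frac{503}{1980}\right)}{3} = \left(- \frac{380}{3}\right) \frac{185617}{1980} = - \frac{3526723}{297}$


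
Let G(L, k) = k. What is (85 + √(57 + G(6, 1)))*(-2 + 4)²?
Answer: 340 + 4*√58 ≈ 370.46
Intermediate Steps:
(85 + √(57 + G(6, 1)))*(-2 + 4)² = (85 + √(57 + 1))*(-2 + 4)² = (85 + √58)*2² = (85 + √58)*4 = 340 + 4*√58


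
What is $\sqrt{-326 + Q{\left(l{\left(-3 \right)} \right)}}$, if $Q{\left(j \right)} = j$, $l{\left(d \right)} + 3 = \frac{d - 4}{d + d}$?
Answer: $\frac{i \sqrt{11802}}{6} \approx 18.106 i$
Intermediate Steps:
$l{\left(d \right)} = -3 + \frac{-4 + d}{2 d}$ ($l{\left(d \right)} = -3 + \frac{d - 4}{d + d} = -3 + \frac{-4 + d}{2 d}$)
$\sqrt{-326 + Q{\left(l{\left(-3 \right)} \right)}} = \sqrt{-326 - \left(\frac{5}{2} + \frac{2}{-3}\right)} = \sqrt{-326 - \frac{11}{6}} = \sqrt{- \frac{1967}{6}} = \frac{i \sqrt{11802}}{6}$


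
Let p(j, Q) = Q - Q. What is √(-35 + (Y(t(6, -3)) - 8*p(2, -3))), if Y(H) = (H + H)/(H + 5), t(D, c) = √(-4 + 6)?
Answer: √(-175 - 33*√2)/√(5 + √2) ≈ 5.8787*I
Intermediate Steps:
t(D, c) = √2
Y(H) = 2*H/(5 + H) (Y(H) = (2*H)/(5 + H) = 2*H/(5 + H))
p(j, Q) = 0
√(-35 + (Y(t(6, -3)) - 8*p(2, -3))) = √(-35 + (2*√2/(5 + √2) - 8*0)) = √(-35 + (2*√2/(5 + √2) + 0)) = √(-35 + 2*√2/(5 + √2))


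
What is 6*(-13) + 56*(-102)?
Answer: -5790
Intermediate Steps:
6*(-13) + 56*(-102) = -78 - 5712 = -5790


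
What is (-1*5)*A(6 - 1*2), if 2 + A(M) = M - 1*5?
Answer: 15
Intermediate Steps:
A(M) = -7 + M (A(M) = -2 + (M - 1*5) = -2 + (M - 5) = -2 + (-5 + M) = -7 + M)
(-1*5)*A(6 - 1*2) = (-1*5)*(-7 + (6 - 1*2)) = -5*(-7 + (6 - 2)) = -5*(-7 + 4) = -5*(-3) = 15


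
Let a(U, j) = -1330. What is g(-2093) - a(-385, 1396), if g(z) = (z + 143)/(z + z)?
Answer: 214205/161 ≈ 1330.5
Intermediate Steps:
g(z) = (143 + z)/(2*z) (g(z) = (143 + z)/((2*z)) = (143 + z)*(1/(2*z)) = (143 + z)/(2*z))
g(-2093) - a(-385, 1396) = (1/2)*(143 - 2093)/(-2093) - 1*(-1330) = (1/2)*(-1/2093)*(-1950) + 1330 = 75/161 + 1330 = 214205/161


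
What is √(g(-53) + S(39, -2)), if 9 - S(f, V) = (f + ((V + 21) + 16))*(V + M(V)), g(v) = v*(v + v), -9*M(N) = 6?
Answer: √52419/3 ≈ 76.317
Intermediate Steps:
M(N) = -⅔ (M(N) = -⅑*6 = -⅔)
g(v) = 2*v² (g(v) = v*(2*v) = 2*v²)
S(f, V) = 9 - (-⅔ + V)*(37 + V + f) (S(f, V) = 9 - (f + ((V + 21) + 16))*(V - ⅔) = 9 - (f + ((21 + V) + 16))*(-⅔ + V) = 9 - (f + (37 + V))*(-⅔ + V) = 9 - (37 + V + f)*(-⅔ + V) = 9 - (-⅔ + V)*(37 + V + f))
√(g(-53) + S(39, -2)) = √(2*(-53)² + (101/3 - 1*(-2)² - 109/3*(-2) + (⅔)*39 - 1*(-2)*39)) = √(2*2809 + (101/3 - 1*4 + 218/3 + 26 + 78)) = √(5618 + (101/3 - 4 + 218/3 + 26 + 78)) = √(5618 + 619/3) = √(17473/3) = √52419/3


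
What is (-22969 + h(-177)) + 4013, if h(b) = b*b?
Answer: 12373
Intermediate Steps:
h(b) = b²
(-22969 + h(-177)) + 4013 = (-22969 + (-177)²) + 4013 = (-22969 + 31329) + 4013 = 8360 + 4013 = 12373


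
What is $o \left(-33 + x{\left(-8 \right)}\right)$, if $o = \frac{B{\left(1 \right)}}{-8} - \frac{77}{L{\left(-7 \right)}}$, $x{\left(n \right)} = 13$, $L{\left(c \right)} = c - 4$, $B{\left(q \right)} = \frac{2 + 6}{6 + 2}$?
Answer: $- \frac{275}{2} \approx -137.5$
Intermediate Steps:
$B{\left(q \right)} = 1$ ($B{\left(q \right)} = \frac{8}{8} = 8 \cdot \frac{1}{8} = 1$)
$L{\left(c \right)} = -4 + c$ ($L{\left(c \right)} = c - 4 = -4 + c$)
$o = \frac{55}{8}$ ($o = 1 \frac{1}{-8} - \frac{77}{-4 - 7} = 1 \left(- \frac{1}{8}\right) - \frac{77}{-11} = - \frac{1}{8} - -7 = - \frac{1}{8} + 7 = \frac{55}{8} \approx 6.875$)
$o \left(-33 + x{\left(-8 \right)}\right) = \frac{55 \left(-33 + 13\right)}{8} = \frac{55}{8} \left(-20\right) = - \frac{275}{2}$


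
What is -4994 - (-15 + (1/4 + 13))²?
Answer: -79953/16 ≈ -4997.1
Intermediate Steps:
-4994 - (-15 + (1/4 + 13))² = -4994 - (-15 + (¼ + 13))² = -4994 - (-15 + 53/4)² = -4994 - (-7/4)² = -4994 - 1*49/16 = -4994 - 49/16 = -79953/16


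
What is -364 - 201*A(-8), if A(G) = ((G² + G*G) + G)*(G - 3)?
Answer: 264956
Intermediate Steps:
A(G) = (-3 + G)*(G + 2*G²) (A(G) = ((G² + G²) + G)*(-3 + G) = (2*G² + G)*(-3 + G) = (G + 2*G²)*(-3 + G) = (-3 + G)*(G + 2*G²))
-364 - 201*A(-8) = -364 - (-1608)*(-3 - 5*(-8) + 2*(-8)²) = -364 - (-1608)*(-3 + 40 + 2*64) = -364 - (-1608)*(-3 + 40 + 128) = -364 - (-1608)*165 = -364 - 201*(-1320) = -364 + 265320 = 264956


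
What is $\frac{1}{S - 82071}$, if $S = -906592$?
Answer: $- \frac{1}{988663} \approx -1.0115 \cdot 10^{-6}$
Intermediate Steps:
$\frac{1}{S - 82071} = \frac{1}{-906592 - 82071} = \frac{1}{-988663} = - \frac{1}{988663}$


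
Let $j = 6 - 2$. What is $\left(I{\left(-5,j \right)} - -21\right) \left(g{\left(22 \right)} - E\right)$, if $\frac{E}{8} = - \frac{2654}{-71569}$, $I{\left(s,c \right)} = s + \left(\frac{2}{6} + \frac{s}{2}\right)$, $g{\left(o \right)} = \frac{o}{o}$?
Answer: $\frac{1392657}{143138} \approx 9.7295$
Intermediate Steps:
$g{\left(o \right)} = 1$
$j = 4$
$I{\left(s,c \right)} = \frac{1}{3} + \frac{3 s}{2}$ ($I{\left(s,c \right)} = s + \left(2 \cdot \frac{1}{6} + s \frac{1}{2}\right) = s + \left(\frac{1}{3} + \frac{s}{2}\right) = \frac{1}{3} + \frac{3 s}{2}$)
$E = \frac{21232}{71569}$ ($E = 8 \left(- \frac{2654}{-71569}\right) = 8 \left(\left(-2654\right) \left(- \frac{1}{71569}\right)\right) = 8 \cdot \frac{2654}{71569} = \frac{21232}{71569} \approx 0.29666$)
$\left(I{\left(-5,j \right)} - -21\right) \left(g{\left(22 \right)} - E\right) = \left(\left(\frac{1}{3} + \frac{3}{2} \left(-5\right)\right) - -21\right) \left(1 - \frac{21232}{71569}\right) = \left(\left(\frac{1}{3} - \frac{15}{2}\right) + 21\right) \left(1 - \frac{21232}{71569}\right) = \left(- \frac{43}{6} + 21\right) \frac{50337}{71569} = \frac{83}{6} \cdot \frac{50337}{71569} = \frac{1392657}{143138}$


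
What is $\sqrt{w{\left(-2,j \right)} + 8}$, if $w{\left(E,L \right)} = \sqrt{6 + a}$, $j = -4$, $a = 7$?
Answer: $\sqrt{8 + \sqrt{13}} \approx 3.4067$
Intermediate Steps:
$w{\left(E,L \right)} = \sqrt{13}$ ($w{\left(E,L \right)} = \sqrt{6 + 7} = \sqrt{13}$)
$\sqrt{w{\left(-2,j \right)} + 8} = \sqrt{\sqrt{13} + 8} = \sqrt{8 + \sqrt{13}}$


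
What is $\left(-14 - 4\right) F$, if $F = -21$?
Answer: $378$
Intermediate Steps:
$\left(-14 - 4\right) F = \left(-14 - 4\right) \left(-21\right) = \left(-18\right) \left(-21\right) = 378$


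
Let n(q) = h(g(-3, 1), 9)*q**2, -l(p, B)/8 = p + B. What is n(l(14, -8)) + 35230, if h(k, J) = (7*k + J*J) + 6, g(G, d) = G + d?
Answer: 203422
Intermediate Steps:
l(p, B) = -8*B - 8*p (l(p, B) = -8*(p + B) = -8*(B + p) = -8*B - 8*p)
h(k, J) = 6 + J**2 + 7*k (h(k, J) = (7*k + J**2) + 6 = (J**2 + 7*k) + 6 = 6 + J**2 + 7*k)
n(q) = 73*q**2 (n(q) = (6 + 9**2 + 7*(-3 + 1))*q**2 = (6 + 81 + 7*(-2))*q**2 = (6 + 81 - 14)*q**2 = 73*q**2)
n(l(14, -8)) + 35230 = 73*(-8*(-8) - 8*14)**2 + 35230 = 73*(64 - 112)**2 + 35230 = 73*(-48)**2 + 35230 = 73*2304 + 35230 = 168192 + 35230 = 203422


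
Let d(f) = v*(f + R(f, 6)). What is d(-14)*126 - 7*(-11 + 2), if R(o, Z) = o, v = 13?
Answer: -45801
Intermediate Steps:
d(f) = 26*f (d(f) = 13*(f + f) = 13*(2*f) = 26*f)
d(-14)*126 - 7*(-11 + 2) = (26*(-14))*126 - 7*(-11 + 2) = -364*126 - 7*(-9) = -45864 + 63 = -45801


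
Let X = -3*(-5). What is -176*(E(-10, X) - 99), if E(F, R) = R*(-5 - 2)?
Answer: 35904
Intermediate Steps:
X = 15
E(F, R) = -7*R (E(F, R) = R*(-7) = -7*R)
-176*(E(-10, X) - 99) = -176*(-7*15 - 99) = -176*(-105 - 99) = -176*(-204) = 35904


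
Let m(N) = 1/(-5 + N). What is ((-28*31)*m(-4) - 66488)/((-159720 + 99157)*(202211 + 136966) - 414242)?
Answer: 597524/184877918037 ≈ 3.2320e-6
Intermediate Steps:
((-28*31)*m(-4) - 66488)/((-159720 + 99157)*(202211 + 136966) - 414242) = ((-28*31)/(-5 - 4) - 66488)/((-159720 + 99157)*(202211 + 136966) - 414242) = (-868/(-9) - 66488)/(-60563*339177 - 414242) = (-868*(-⅑) - 66488)/(-20541576651 - 414242) = (868/9 - 66488)/(-20541990893) = -597524/9*(-1/20541990893) = 597524/184877918037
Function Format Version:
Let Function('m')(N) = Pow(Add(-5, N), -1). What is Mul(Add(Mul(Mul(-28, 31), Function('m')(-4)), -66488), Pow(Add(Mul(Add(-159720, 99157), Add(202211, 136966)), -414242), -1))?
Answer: Rational(597524, 184877918037) ≈ 3.2320e-6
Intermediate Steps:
Mul(Add(Mul(Mul(-28, 31), Function('m')(-4)), -66488), Pow(Add(Mul(Add(-159720, 99157), Add(202211, 136966)), -414242), -1)) = Mul(Add(Mul(Mul(-28, 31), Pow(Add(-5, -4), -1)), -66488), Pow(Add(Mul(Add(-159720, 99157), Add(202211, 136966)), -414242), -1)) = Mul(Add(Mul(-868, Pow(-9, -1)), -66488), Pow(Add(Mul(-60563, 339177), -414242), -1)) = Mul(Add(Mul(-868, Rational(-1, 9)), -66488), Pow(Add(-20541576651, -414242), -1)) = Mul(Add(Rational(868, 9), -66488), Pow(-20541990893, -1)) = Mul(Rational(-597524, 9), Rational(-1, 20541990893)) = Rational(597524, 184877918037)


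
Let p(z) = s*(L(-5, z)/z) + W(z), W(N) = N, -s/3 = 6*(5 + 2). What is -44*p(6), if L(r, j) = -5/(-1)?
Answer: 4356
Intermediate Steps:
L(r, j) = 5 (L(r, j) = -5*(-1) = 5)
s = -126 (s = -18*(5 + 2) = -18*7 = -3*42 = -126)
p(z) = z - 630/z (p(z) = -630/z + z = z - 630/z)
-44*p(6) = -44*(6 - 630/6) = -44*(6 - 630*⅙) = -44*(6 - 105) = -44*(-99) = 4356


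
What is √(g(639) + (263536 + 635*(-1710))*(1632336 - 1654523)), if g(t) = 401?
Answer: 21*√41371159 ≈ 1.3507e+5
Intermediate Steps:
√(g(639) + (263536 + 635*(-1710))*(1632336 - 1654523)) = √(401 + (263536 + 635*(-1710))*(1632336 - 1654523)) = √(401 + (263536 - 1085850)*(-22187)) = √(401 - 822314*(-22187)) = √(401 + 18244680718) = √18244681119 = 21*√41371159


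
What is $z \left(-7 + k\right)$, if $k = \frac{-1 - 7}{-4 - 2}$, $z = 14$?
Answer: $- \frac{238}{3} \approx -79.333$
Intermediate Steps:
$k = \frac{4}{3}$ ($k = - \frac{8}{-6} = \left(-8\right) \left(- \frac{1}{6}\right) = \frac{4}{3} \approx 1.3333$)
$z \left(-7 + k\right) = 14 \left(-7 + \frac{4}{3}\right) = 14 \left(- \frac{17}{3}\right) = - \frac{238}{3}$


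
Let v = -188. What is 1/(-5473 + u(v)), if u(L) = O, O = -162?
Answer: -1/5635 ≈ -0.00017746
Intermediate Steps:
u(L) = -162
1/(-5473 + u(v)) = 1/(-5473 - 162) = 1/(-5635) = -1/5635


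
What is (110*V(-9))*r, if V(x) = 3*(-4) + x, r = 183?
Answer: -422730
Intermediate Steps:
V(x) = -12 + x
(110*V(-9))*r = (110*(-12 - 9))*183 = (110*(-21))*183 = -2310*183 = -422730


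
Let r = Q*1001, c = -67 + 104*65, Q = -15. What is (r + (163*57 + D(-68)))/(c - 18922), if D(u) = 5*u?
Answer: 6064/12229 ≈ 0.49587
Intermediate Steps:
c = 6693 (c = -67 + 6760 = 6693)
r = -15015 (r = -15*1001 = -15015)
(r + (163*57 + D(-68)))/(c - 18922) = (-15015 + (163*57 + 5*(-68)))/(6693 - 18922) = (-15015 + (9291 - 340))/(-12229) = (-15015 + 8951)*(-1/12229) = -6064*(-1/12229) = 6064/12229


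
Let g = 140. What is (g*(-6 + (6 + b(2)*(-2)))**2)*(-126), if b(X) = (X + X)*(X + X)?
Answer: -18063360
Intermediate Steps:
b(X) = 4*X**2 (b(X) = (2*X)*(2*X) = 4*X**2)
(g*(-6 + (6 + b(2)*(-2)))**2)*(-126) = (140*(-6 + (6 + (4*2**2)*(-2)))**2)*(-126) = (140*(-6 + (6 + (4*4)*(-2)))**2)*(-126) = (140*(-6 + (6 + 16*(-2)))**2)*(-126) = (140*(-6 + (6 - 32))**2)*(-126) = (140*(-6 - 26)**2)*(-126) = (140*(-32)**2)*(-126) = (140*1024)*(-126) = 143360*(-126) = -18063360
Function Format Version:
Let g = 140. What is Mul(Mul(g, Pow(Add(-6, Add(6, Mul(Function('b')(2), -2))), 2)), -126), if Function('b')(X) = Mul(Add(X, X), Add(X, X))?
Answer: -18063360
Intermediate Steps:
Function('b')(X) = Mul(4, Pow(X, 2)) (Function('b')(X) = Mul(Mul(2, X), Mul(2, X)) = Mul(4, Pow(X, 2)))
Mul(Mul(g, Pow(Add(-6, Add(6, Mul(Function('b')(2), -2))), 2)), -126) = Mul(Mul(140, Pow(Add(-6, Add(6, Mul(Mul(4, Pow(2, 2)), -2))), 2)), -126) = Mul(Mul(140, Pow(Add(-6, Add(6, Mul(Mul(4, 4), -2))), 2)), -126) = Mul(Mul(140, Pow(Add(-6, Add(6, Mul(16, -2))), 2)), -126) = Mul(Mul(140, Pow(Add(-6, Add(6, -32)), 2)), -126) = Mul(Mul(140, Pow(Add(-6, -26), 2)), -126) = Mul(Mul(140, Pow(-32, 2)), -126) = Mul(Mul(140, 1024), -126) = Mul(143360, -126) = -18063360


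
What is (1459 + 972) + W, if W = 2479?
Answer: 4910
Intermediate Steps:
(1459 + 972) + W = (1459 + 972) + 2479 = 2431 + 2479 = 4910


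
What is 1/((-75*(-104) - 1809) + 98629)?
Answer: 1/104620 ≈ 9.5584e-6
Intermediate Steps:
1/((-75*(-104) - 1809) + 98629) = 1/((7800 - 1809) + 98629) = 1/(5991 + 98629) = 1/104620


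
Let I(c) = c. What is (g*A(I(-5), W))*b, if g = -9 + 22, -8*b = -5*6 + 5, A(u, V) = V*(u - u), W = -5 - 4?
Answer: 0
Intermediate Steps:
W = -9
A(u, V) = 0 (A(u, V) = V*0 = 0)
b = 25/8 (b = -(-5*6 + 5)/8 = -(-30 + 5)/8 = -⅛*(-25) = 25/8 ≈ 3.1250)
g = 13
(g*A(I(-5), W))*b = (13*0)*(25/8) = 0*(25/8) = 0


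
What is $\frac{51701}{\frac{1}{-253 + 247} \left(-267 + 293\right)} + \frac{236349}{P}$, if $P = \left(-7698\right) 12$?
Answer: $- \frac{122486045}{10264} \approx -11934.0$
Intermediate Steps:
$P = -92376$
$\frac{51701}{\frac{1}{-253 + 247} \left(-267 + 293\right)} + \frac{236349}{P} = \frac{51701}{\frac{1}{-253 + 247} \left(-267 + 293\right)} + \frac{236349}{-92376} = \frac{51701}{\frac{1}{-6} \cdot 26} + 236349 \left(- \frac{1}{92376}\right) = \frac{51701}{\left(- \frac{1}{6}\right) 26} - \frac{26261}{10264} = \frac{51701}{- \frac{13}{3}} - \frac{26261}{10264} = 51701 \left(- \frac{3}{13}\right) - \frac{26261}{10264} = -11931 - \frac{26261}{10264} = - \frac{122486045}{10264}$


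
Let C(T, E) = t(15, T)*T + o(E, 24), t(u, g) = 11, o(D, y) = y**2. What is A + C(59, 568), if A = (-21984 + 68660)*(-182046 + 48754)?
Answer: -6221536167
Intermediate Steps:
C(T, E) = 576 + 11*T (C(T, E) = 11*T + 24**2 = 11*T + 576 = 576 + 11*T)
A = -6221537392 (A = 46676*(-133292) = -6221537392)
A + C(59, 568) = -6221537392 + (576 + 11*59) = -6221537392 + (576 + 649) = -6221537392 + 1225 = -6221536167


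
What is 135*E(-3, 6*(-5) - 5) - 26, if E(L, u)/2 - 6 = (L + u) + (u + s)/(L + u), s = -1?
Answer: -159794/19 ≈ -8410.2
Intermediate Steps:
E(L, u) = 12 + 2*L + 2*u + 2*(-1 + u)/(L + u) (E(L, u) = 12 + 2*((L + u) + (u - 1)/(L + u)) = 12 + 2*((L + u) + (-1 + u)/(L + u)) = 12 + 2*(L + u + (-1 + u)/(L + u)) = 12 + (2*L + 2*u + 2*(-1 + u)/(L + u)) = 12 + 2*L + 2*u + 2*(-1 + u)/(L + u))
135*E(-3, 6*(-5) - 5) - 26 = 135*(2*(-1 + (-3)**2 + (6*(-5) - 5)**2 + 6*(-3) + 7*(6*(-5) - 5) + 2*(-3)*(6*(-5) - 5))/(-3 + (6*(-5) - 5))) - 26 = 135*(2*(-1 + 9 + (-30 - 5)**2 - 18 + 7*(-30 - 5) + 2*(-3)*(-30 - 5))/(-3 + (-30 - 5))) - 26 = 135*(2*(-1 + 9 + (-35)**2 - 18 + 7*(-35) + 2*(-3)*(-35))/(-3 - 35)) - 26 = 135*(2*(-1 + 9 + 1225 - 18 - 245 + 210)/(-38)) - 26 = 135*(2*(-1/38)*1180) - 26 = 135*(-1180/19) - 26 = -159300/19 - 26 = -159794/19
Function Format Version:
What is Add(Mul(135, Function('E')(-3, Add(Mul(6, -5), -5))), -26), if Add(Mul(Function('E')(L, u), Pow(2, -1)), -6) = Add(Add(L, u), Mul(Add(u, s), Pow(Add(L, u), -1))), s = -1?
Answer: Rational(-159794, 19) ≈ -8410.2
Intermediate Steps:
Function('E')(L, u) = Add(12, Mul(2, L), Mul(2, u), Mul(2, Pow(Add(L, u), -1), Add(-1, u))) (Function('E')(L, u) = Add(12, Mul(2, Add(Add(L, u), Mul(Add(u, -1), Pow(Add(L, u), -1))))) = Add(12, Mul(2, Add(Add(L, u), Mul(Add(-1, u), Pow(Add(L, u), -1))))) = Add(12, Mul(2, Add(Add(L, u), Mul(Pow(Add(L, u), -1), Add(-1, u))))) = Add(12, Mul(2, Add(L, u, Mul(Pow(Add(L, u), -1), Add(-1, u))))) = Add(12, Add(Mul(2, L), Mul(2, u), Mul(2, Pow(Add(L, u), -1), Add(-1, u)))) = Add(12, Mul(2, L), Mul(2, u), Mul(2, Pow(Add(L, u), -1), Add(-1, u))))
Add(Mul(135, Function('E')(-3, Add(Mul(6, -5), -5))), -26) = Add(Mul(135, Mul(2, Pow(Add(-3, Add(Mul(6, -5), -5)), -1), Add(-1, Pow(-3, 2), Pow(Add(Mul(6, -5), -5), 2), Mul(6, -3), Mul(7, Add(Mul(6, -5), -5)), Mul(2, -3, Add(Mul(6, -5), -5))))), -26) = Add(Mul(135, Mul(2, Pow(Add(-3, Add(-30, -5)), -1), Add(-1, 9, Pow(Add(-30, -5), 2), -18, Mul(7, Add(-30, -5)), Mul(2, -3, Add(-30, -5))))), -26) = Add(Mul(135, Mul(2, Pow(Add(-3, -35), -1), Add(-1, 9, Pow(-35, 2), -18, Mul(7, -35), Mul(2, -3, -35)))), -26) = Add(Mul(135, Mul(2, Pow(-38, -1), Add(-1, 9, 1225, -18, -245, 210))), -26) = Add(Mul(135, Mul(2, Rational(-1, 38), 1180)), -26) = Add(Mul(135, Rational(-1180, 19)), -26) = Add(Rational(-159300, 19), -26) = Rational(-159794, 19)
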